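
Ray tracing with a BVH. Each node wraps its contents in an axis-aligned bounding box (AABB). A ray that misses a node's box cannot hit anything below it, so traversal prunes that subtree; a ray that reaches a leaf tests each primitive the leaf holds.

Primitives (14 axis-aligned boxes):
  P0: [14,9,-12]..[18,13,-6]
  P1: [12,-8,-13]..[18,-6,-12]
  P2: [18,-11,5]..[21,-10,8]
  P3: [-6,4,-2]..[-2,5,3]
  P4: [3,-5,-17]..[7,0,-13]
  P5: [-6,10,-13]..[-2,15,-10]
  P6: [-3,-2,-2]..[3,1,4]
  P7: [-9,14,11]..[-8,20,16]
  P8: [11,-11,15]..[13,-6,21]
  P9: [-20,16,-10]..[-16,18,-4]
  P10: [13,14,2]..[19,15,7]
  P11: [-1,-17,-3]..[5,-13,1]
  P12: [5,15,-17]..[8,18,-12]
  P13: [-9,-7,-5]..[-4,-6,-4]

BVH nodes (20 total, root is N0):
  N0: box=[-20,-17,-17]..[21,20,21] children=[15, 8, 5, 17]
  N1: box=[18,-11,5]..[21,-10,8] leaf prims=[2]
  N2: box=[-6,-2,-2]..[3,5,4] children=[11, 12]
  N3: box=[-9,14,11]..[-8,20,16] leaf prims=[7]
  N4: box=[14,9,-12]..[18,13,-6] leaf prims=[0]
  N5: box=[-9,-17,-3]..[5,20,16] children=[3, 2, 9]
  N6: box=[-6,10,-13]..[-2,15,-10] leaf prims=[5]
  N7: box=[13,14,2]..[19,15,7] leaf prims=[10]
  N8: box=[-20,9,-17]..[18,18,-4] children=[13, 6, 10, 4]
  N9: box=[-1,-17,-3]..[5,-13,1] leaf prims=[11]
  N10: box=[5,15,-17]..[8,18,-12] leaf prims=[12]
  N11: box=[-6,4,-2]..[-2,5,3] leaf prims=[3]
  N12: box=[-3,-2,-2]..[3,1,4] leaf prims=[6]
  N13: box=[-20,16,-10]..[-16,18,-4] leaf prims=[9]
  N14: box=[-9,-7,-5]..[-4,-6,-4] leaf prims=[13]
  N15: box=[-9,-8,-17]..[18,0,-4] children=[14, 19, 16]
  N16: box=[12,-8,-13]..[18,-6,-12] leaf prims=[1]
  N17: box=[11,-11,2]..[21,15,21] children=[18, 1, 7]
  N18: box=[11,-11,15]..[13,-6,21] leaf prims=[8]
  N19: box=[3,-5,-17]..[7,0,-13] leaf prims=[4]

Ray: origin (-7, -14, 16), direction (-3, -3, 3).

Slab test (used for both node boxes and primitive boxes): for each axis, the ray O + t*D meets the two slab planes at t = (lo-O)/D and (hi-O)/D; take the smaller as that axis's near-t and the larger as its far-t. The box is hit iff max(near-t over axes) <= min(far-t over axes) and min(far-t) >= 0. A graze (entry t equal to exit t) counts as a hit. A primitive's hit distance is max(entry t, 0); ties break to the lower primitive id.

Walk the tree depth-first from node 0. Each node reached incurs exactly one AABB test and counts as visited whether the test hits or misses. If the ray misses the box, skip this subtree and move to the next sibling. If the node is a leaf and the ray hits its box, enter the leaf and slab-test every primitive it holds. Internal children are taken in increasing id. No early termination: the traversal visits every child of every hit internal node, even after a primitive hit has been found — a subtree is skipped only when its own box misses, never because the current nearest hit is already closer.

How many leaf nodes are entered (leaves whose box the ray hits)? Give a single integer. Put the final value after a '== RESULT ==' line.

Walk:
N0 x:[-28/3,13/3] y:[-34/3,1] z:[-11,5/3] -> hit [-28/3,1], descend [5, 8, 15, 17]
  N5 x:[-4,2/3] y:[-34/3,1] z:[-19/3,0] -> hit [-4,0], descend [2, 3, 9]
    N2 x:[-10/3,-1/3] y:[-19/3,-4] z:[-6,-4] -> miss, prune
    N3 x:[1/3,2/3] y:[-34/3,-28/3] z:[-5/3,0] -> miss, prune
    N9 x:[-4,-2] y:[-1/3,1] z:[-19/3,-5] -> miss, prune
  N8 x:[-25/3,13/3] y:[-32/3,-23/3] z:[-11,-20/3] -> miss, prune
  N15 x:[-25/3,2/3] y:[-14/3,-2] z:[-11,-20/3] -> miss, prune
  N17 x:[-28/3,-6] y:[-29/3,-1] z:[-14/3,5/3] -> miss, prune

8 AABB tests over nodes [0, 5, 2, 3, 9, 8, 15, 17]; 0 leaves entered; closest miss.

== RESULT ==
0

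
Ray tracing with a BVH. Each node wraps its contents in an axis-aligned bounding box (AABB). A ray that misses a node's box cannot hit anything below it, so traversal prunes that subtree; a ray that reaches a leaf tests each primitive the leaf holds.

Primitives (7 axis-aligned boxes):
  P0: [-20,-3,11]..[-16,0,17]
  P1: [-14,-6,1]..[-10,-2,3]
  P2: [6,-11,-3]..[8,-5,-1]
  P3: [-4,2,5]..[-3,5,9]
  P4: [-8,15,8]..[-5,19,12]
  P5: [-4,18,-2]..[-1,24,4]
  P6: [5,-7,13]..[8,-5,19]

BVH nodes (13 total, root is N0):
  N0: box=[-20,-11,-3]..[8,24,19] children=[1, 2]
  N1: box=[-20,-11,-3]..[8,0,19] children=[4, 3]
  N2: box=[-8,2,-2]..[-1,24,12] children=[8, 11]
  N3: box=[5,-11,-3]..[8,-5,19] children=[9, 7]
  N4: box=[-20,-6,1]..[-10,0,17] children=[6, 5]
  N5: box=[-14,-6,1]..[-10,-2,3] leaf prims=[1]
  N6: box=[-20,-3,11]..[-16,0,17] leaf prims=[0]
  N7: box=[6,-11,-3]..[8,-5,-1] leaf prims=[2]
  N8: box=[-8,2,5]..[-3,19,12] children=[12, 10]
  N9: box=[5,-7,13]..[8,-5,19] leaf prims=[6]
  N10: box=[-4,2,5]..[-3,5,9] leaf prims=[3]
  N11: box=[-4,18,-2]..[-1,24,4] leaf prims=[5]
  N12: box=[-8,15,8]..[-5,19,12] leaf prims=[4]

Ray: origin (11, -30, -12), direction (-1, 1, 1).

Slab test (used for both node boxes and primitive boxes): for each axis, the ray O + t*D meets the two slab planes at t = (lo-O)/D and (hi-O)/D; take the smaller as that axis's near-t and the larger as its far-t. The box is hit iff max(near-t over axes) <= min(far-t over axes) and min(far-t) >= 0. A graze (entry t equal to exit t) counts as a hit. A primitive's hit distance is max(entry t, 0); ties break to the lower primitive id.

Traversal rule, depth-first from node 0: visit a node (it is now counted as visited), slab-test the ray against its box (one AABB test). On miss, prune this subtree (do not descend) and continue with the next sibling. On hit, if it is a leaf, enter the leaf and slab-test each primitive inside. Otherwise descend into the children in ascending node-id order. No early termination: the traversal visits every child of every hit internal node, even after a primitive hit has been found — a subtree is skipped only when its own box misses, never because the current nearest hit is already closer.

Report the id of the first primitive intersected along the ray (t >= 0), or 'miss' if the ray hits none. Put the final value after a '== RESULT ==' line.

Trace the traversal:
N0 x:[3,31] y:[19,54] z:[9,31] -> hit [19,31], descend [1, 2]
  N1 x:[3,31] y:[19,30] z:[9,31] -> hit [19,30], descend [3, 4]
    N3 x:[3,6] y:[19,25] z:[9,31] -> miss, prune
    N4 x:[21,31] y:[24,30] z:[13,29] -> hit [24,29], descend [5, 6]
      N5 x:[21,25] y:[24,28] z:[13,15] -> miss, prune
      N6 x:[27,31] y:[27,30] z:[23,29] -> hit [27,29] leaf, test {P0@t=27}
  N2 x:[12,19] y:[32,54] z:[10,24] -> miss, prune

Visited [0, 1, 3, 4, 5, 6, 2]. Tests: 7 box, 1 leaf. Nearest: P0.

== RESULT ==
0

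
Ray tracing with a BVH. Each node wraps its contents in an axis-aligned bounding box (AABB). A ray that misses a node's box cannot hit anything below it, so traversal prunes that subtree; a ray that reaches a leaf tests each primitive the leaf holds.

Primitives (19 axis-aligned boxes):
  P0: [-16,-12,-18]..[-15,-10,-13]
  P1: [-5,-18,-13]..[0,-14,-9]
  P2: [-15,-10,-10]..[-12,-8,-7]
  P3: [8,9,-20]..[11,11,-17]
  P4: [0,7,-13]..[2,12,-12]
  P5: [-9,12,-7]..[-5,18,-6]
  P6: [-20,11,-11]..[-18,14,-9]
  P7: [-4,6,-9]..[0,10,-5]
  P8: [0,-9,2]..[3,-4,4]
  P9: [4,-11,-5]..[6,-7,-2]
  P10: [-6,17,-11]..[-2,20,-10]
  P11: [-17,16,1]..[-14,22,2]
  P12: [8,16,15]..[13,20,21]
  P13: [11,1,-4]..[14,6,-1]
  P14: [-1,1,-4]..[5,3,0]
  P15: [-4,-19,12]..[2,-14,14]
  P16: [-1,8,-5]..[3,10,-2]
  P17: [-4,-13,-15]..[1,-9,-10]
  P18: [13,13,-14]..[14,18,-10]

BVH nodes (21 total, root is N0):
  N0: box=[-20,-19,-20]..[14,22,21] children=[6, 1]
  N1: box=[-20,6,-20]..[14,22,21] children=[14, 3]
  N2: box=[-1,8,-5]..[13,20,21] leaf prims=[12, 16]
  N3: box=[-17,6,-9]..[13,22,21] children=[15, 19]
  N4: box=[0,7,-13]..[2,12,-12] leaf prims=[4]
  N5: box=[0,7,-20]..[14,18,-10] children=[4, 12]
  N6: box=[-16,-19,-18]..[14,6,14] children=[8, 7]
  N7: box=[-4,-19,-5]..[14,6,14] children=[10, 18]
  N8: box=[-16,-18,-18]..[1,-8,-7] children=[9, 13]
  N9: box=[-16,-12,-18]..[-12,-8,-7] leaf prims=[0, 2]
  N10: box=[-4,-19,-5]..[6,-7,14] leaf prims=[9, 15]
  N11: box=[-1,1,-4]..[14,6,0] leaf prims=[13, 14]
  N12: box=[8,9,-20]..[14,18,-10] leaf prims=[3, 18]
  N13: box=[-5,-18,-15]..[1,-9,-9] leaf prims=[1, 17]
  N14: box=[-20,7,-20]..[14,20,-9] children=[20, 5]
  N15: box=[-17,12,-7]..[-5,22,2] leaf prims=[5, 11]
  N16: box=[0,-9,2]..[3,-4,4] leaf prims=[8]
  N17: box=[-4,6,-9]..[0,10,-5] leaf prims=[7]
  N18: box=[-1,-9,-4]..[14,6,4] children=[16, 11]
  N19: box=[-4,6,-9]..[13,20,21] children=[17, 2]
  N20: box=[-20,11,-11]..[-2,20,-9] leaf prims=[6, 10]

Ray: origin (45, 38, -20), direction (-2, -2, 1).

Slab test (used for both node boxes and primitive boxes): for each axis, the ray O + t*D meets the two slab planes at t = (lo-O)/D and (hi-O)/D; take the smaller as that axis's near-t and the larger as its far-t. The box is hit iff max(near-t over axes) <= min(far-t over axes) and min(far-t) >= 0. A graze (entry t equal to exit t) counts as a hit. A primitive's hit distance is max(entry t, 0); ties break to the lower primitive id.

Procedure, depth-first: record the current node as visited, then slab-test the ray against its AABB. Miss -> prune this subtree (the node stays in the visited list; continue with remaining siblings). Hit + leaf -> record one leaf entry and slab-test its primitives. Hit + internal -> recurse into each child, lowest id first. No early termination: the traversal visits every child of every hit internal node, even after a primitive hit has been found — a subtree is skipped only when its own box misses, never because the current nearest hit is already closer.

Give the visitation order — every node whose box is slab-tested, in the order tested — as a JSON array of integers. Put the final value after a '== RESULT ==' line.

Walk:
N0 x:[31/2,65/2] y:[8,57/2] z:[0,41] -> hit [31/2,57/2], descend [1, 6]
  N1 x:[31/2,65/2] y:[8,16] z:[0,41] -> hit [31/2,16], descend [3, 14]
    N3 x:[16,31] y:[8,16] z:[11,41] -> hit [16,16], descend [15, 19]
      N15 x:[25,31] y:[8,13] z:[13,22] -> miss, prune
      N19 x:[16,49/2] y:[9,16] z:[11,41] -> hit [16,16], descend [2, 17]
        N2 x:[16,23] y:[9,15] z:[15,41] -> miss, prune
        N17 x:[45/2,49/2] y:[14,16] z:[11,15] -> miss, prune
    N14 x:[31/2,65/2] y:[9,31/2] z:[0,11] -> miss, prune
  N6 x:[31/2,61/2] y:[16,57/2] z:[2,34] -> hit [16,57/2], descend [7, 8]
    N7 x:[31/2,49/2] y:[16,57/2] z:[15,34] -> hit [16,49/2], descend [10, 18]
      N10 x:[39/2,49/2] y:[45/2,57/2] z:[15,34] -> hit [45/2,49/2] leaf, test {P9(miss), P15(miss)}
      N18 x:[31/2,23] y:[16,47/2] z:[16,24] -> hit [16,23], descend [11, 16]
        N11 x:[31/2,23] y:[16,37/2] z:[16,20] -> hit [16,37/2] leaf, test {P13@t=16, P14(miss)}
        N16 x:[21,45/2] y:[21,47/2] z:[22,24] -> hit [22,45/2] leaf, test {P8@t=22}
    N8 x:[22,61/2] y:[23,28] z:[2,13] -> miss, prune

Visited [0, 1, 3, 15, 19, 2, 17, 14, 6, 7, 10, 18, 11, 16, 8]. Tests: 15 box, 3 leaf. Nearest: P13.

== RESULT ==
[0, 1, 3, 15, 19, 2, 17, 14, 6, 7, 10, 18, 11, 16, 8]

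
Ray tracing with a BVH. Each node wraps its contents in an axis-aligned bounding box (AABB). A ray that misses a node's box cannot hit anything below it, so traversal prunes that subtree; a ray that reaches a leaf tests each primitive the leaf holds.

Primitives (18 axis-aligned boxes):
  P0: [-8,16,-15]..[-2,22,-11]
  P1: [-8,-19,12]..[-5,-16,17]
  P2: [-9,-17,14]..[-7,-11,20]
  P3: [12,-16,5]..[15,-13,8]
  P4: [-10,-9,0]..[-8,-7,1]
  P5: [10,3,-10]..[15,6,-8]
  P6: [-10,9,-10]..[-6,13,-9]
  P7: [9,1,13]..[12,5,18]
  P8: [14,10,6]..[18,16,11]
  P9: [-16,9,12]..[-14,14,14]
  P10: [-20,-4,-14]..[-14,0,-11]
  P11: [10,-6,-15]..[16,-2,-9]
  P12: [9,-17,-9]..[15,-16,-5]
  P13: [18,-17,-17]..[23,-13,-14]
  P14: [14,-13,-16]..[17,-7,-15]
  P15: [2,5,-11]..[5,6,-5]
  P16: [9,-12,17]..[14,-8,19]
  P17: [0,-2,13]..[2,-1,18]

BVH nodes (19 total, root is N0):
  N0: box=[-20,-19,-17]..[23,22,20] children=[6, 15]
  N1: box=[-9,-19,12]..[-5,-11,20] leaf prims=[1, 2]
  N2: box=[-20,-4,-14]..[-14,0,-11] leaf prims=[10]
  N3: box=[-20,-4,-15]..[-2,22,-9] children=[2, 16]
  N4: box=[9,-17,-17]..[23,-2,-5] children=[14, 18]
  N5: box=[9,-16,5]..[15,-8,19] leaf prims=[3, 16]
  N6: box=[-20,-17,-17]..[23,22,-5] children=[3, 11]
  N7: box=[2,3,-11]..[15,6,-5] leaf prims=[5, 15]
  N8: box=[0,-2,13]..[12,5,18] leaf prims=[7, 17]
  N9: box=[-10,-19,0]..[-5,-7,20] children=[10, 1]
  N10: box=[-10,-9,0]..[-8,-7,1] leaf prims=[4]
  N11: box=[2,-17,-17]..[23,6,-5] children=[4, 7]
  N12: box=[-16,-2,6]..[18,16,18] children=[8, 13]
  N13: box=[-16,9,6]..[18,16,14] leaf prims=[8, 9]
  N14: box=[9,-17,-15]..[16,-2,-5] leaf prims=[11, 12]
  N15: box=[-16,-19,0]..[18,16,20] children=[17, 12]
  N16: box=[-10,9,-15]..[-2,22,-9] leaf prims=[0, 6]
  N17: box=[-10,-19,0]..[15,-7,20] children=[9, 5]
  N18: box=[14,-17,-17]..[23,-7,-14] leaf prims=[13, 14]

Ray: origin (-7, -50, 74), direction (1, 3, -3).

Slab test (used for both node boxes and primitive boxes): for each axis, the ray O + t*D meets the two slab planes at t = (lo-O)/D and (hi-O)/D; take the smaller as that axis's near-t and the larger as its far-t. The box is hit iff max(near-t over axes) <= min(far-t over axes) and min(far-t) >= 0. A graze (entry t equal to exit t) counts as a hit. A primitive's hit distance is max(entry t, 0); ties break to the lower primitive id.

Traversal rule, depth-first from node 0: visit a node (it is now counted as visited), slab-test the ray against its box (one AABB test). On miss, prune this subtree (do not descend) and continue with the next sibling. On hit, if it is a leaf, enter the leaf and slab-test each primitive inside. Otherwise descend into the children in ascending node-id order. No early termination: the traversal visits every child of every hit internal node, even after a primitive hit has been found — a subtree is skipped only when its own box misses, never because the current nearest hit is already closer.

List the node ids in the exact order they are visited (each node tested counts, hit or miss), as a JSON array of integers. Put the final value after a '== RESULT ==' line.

Walk:
N0 x:[-13,30] y:[31/3,24] z:[18,91/3] -> hit [18,24], descend [6, 15]
  N6 x:[-13,30] y:[11,24] z:[79/3,91/3] -> miss, prune
  N15 x:[-9,25] y:[31/3,22] z:[18,74/3] -> hit [18,22], descend [12, 17]
    N12 x:[-9,25] y:[16,22] z:[56/3,68/3] -> hit [56/3,22], descend [8, 13]
      N8 x:[7,19] y:[16,55/3] z:[56/3,61/3] -> miss, prune
      N13 x:[-9,25] y:[59/3,22] z:[20,68/3] -> hit [20,22] leaf, test {P8@t=21, P9(miss)}
    N17 x:[-3,22] y:[31/3,43/3] z:[18,74/3] -> miss, prune

Summary -> nodes [0, 6, 15, 12, 8, 13, 17]; box-tests=7; leaf-entries=1; first=P8

== RESULT ==
[0, 6, 15, 12, 8, 13, 17]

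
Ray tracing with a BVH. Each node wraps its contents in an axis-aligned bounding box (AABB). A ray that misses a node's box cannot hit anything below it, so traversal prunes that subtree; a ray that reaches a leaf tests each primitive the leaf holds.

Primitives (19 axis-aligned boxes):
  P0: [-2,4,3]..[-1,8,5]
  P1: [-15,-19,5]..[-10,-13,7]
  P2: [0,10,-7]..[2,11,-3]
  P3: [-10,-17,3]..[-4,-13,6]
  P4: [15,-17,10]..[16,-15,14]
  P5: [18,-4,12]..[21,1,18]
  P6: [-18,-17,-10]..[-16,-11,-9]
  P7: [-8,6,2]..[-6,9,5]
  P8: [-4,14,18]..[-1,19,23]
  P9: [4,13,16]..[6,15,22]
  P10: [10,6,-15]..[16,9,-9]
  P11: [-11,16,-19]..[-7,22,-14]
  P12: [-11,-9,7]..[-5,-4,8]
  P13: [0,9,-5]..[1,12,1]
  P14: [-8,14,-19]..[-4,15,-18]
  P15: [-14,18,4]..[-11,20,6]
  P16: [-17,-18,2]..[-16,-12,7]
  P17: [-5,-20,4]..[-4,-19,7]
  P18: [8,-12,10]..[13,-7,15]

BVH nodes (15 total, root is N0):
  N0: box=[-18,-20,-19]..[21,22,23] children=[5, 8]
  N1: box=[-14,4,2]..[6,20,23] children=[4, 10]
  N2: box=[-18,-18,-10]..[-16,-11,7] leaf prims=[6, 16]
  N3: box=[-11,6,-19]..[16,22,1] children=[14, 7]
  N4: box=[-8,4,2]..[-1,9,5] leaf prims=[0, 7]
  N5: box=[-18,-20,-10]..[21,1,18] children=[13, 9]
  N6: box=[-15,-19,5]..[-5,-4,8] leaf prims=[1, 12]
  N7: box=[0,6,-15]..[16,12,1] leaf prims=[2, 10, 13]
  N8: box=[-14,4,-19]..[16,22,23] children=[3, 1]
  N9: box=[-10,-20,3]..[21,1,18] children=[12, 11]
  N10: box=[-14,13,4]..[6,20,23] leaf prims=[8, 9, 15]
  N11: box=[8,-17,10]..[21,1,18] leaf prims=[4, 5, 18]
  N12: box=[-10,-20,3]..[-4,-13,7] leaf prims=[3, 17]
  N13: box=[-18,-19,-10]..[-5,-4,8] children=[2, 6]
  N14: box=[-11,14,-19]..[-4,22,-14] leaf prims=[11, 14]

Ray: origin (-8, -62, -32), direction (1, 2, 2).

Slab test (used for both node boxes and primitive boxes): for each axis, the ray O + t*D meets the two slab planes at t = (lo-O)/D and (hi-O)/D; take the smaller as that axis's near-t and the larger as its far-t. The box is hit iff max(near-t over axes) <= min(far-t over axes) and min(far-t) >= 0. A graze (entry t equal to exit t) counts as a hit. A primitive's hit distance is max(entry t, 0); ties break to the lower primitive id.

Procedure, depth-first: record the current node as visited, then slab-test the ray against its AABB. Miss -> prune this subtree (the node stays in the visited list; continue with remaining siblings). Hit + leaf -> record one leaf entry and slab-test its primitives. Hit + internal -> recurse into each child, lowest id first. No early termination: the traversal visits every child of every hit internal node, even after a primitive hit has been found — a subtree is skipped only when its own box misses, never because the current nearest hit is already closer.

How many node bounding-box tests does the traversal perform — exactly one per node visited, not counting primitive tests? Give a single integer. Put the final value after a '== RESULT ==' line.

Trace the traversal:
N0 x:[-10,29] y:[21,42] z:[13/2,55/2] -> hit [21,55/2], descend [5, 8]
  N5 x:[-10,29] y:[21,63/2] z:[11,25] -> hit [21,25], descend [9, 13]
    N9 x:[-2,29] y:[21,63/2] z:[35/2,25] -> hit [21,25], descend [11, 12]
      N11 x:[16,29] y:[45/2,63/2] z:[21,25] -> hit [45/2,25] leaf, test {P4@t=23, P5(miss), P18(miss)}
      N12 x:[-2,4] y:[21,49/2] z:[35/2,39/2] -> miss, prune
    N13 x:[-10,3] y:[43/2,29] z:[11,20] -> miss, prune
  N8 x:[-6,24] y:[33,42] z:[13/2,55/2] -> miss, prune

Visited [0, 5, 9, 11, 12, 13, 8]. Tests: 7 box, 1 leaf. Nearest: P4.

== RESULT ==
7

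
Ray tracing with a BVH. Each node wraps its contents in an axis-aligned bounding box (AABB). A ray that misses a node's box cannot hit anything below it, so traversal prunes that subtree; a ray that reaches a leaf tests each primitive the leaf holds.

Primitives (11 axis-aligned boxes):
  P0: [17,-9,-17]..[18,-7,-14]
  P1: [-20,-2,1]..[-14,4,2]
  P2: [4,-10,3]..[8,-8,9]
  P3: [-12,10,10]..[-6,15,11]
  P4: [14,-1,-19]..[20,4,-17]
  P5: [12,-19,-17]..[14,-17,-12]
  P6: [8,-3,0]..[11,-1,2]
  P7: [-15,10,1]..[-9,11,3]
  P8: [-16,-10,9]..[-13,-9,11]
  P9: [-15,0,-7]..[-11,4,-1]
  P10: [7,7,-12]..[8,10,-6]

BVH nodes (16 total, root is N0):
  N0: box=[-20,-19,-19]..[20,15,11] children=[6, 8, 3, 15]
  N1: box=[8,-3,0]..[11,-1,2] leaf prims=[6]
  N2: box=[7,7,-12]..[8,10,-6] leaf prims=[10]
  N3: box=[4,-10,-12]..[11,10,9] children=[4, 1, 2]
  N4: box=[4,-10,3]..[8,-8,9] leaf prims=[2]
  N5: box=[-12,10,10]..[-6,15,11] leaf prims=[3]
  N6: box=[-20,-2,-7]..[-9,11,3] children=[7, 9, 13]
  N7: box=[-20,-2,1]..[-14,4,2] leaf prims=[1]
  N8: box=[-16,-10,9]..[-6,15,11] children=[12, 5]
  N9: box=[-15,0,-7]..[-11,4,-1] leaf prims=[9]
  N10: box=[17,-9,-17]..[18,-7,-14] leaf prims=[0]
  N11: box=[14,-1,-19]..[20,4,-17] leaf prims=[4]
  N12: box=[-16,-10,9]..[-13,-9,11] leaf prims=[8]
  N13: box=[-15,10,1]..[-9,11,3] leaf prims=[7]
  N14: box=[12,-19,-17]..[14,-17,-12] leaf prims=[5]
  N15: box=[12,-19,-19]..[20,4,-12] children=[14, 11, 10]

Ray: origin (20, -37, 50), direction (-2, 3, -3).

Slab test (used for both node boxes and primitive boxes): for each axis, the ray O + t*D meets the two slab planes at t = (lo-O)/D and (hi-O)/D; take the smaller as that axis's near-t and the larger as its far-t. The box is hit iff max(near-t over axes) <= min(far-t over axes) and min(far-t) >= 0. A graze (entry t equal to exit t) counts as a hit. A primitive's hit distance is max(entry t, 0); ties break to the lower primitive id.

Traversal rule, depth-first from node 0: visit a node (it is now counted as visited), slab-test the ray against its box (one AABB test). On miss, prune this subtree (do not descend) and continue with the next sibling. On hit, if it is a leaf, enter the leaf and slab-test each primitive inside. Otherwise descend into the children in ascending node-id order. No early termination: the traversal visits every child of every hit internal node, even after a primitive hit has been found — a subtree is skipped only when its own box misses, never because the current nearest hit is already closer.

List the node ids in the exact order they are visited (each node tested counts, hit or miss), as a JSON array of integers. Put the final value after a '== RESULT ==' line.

Trace the traversal:
N0 x:[0,20] y:[6,52/3] z:[13,23] -> hit [13,52/3], descend [3, 6, 8, 15]
  N3 x:[9/2,8] y:[9,47/3] z:[41/3,62/3] -> miss, prune
  N6 x:[29/2,20] y:[35/3,16] z:[47/3,19] -> hit [47/3,16], descend [7, 9, 13]
    N7 x:[17,20] y:[35/3,41/3] z:[16,49/3] -> miss, prune
    N9 x:[31/2,35/2] y:[37/3,41/3] z:[17,19] -> miss, prune
    N13 x:[29/2,35/2] y:[47/3,16] z:[47/3,49/3] -> hit [47/3,16] leaf, test {P7@t=47/3}
  N8 x:[13,18] y:[9,52/3] z:[13,41/3] -> hit [13,41/3], descend [5, 12]
    N5 x:[13,16] y:[47/3,52/3] z:[13,40/3] -> miss, prune
    N12 x:[33/2,18] y:[9,28/3] z:[13,41/3] -> miss, prune
  N15 x:[0,4] y:[6,41/3] z:[62/3,23] -> miss, prune

10 AABB tests over nodes [0, 3, 6, 7, 9, 13, 8, 5, 12, 15]; 1 leaf entered; closest P7.

== RESULT ==
[0, 3, 6, 7, 9, 13, 8, 5, 12, 15]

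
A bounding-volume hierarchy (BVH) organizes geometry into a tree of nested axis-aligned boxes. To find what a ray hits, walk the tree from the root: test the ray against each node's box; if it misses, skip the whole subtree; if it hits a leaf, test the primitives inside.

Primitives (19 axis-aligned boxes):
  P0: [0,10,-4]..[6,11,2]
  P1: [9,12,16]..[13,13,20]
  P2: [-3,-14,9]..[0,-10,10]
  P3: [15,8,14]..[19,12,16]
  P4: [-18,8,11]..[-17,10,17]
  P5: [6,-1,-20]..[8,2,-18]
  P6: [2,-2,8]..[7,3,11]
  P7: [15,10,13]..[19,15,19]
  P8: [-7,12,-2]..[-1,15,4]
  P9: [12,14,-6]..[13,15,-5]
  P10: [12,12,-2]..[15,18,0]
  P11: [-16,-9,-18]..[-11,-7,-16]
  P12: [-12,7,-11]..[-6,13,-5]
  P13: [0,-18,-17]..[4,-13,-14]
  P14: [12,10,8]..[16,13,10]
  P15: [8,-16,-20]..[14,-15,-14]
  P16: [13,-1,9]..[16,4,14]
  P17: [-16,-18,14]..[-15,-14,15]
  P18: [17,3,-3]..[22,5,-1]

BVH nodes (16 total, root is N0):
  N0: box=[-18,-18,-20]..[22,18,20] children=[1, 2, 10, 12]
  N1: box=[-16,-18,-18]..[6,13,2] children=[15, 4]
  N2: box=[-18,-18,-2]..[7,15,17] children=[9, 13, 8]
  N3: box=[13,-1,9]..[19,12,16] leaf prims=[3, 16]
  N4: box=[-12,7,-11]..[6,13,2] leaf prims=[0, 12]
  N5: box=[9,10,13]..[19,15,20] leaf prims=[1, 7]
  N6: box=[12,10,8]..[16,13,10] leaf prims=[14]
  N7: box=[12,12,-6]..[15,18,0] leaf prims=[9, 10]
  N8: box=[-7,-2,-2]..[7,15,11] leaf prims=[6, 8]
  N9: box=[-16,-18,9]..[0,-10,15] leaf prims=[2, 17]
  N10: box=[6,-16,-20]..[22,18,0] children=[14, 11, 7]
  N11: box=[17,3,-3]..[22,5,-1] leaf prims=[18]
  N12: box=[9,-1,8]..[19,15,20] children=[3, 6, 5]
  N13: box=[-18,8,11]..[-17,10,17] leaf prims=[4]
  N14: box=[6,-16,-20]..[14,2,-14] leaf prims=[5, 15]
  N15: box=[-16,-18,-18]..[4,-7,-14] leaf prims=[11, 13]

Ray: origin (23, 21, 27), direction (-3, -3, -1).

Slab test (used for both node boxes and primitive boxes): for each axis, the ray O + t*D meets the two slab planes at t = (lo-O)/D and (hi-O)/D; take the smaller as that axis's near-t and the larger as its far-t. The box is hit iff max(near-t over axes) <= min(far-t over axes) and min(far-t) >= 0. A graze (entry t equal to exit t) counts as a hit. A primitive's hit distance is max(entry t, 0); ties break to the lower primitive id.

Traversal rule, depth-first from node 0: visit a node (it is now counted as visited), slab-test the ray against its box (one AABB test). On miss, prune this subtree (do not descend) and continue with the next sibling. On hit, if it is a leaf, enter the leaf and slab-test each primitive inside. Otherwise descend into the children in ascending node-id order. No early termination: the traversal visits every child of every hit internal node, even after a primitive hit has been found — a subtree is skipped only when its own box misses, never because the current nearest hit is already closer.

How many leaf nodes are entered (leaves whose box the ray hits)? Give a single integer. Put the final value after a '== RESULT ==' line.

Walk:
N0 x:[1/3,41/3] y:[1,13] z:[7,47] -> hit [7,13], descend [1, 2, 10, 12]
  N1 x:[17/3,13] y:[8/3,13] z:[25,45] -> miss, prune
  N2 x:[16/3,41/3] y:[2,13] z:[10,29] -> hit [10,13], descend [8, 9, 13]
    N8 x:[16/3,10] y:[2,23/3] z:[16,29] -> miss, prune
    N9 x:[23/3,13] y:[31/3,13] z:[12,18] -> hit [12,13] leaf, test {P2(miss), P17@t=38/3}
    N13 x:[40/3,41/3] y:[11/3,13/3] z:[10,16] -> miss, prune
  N10 x:[1/3,17/3] y:[1,37/3] z:[27,47] -> miss, prune
  N12 x:[4/3,14/3] y:[2,22/3] z:[7,19] -> miss, prune

8 AABB tests over nodes [0, 1, 2, 8, 9, 13, 10, 12]; 1 leaf entered; closest P17.

== RESULT ==
1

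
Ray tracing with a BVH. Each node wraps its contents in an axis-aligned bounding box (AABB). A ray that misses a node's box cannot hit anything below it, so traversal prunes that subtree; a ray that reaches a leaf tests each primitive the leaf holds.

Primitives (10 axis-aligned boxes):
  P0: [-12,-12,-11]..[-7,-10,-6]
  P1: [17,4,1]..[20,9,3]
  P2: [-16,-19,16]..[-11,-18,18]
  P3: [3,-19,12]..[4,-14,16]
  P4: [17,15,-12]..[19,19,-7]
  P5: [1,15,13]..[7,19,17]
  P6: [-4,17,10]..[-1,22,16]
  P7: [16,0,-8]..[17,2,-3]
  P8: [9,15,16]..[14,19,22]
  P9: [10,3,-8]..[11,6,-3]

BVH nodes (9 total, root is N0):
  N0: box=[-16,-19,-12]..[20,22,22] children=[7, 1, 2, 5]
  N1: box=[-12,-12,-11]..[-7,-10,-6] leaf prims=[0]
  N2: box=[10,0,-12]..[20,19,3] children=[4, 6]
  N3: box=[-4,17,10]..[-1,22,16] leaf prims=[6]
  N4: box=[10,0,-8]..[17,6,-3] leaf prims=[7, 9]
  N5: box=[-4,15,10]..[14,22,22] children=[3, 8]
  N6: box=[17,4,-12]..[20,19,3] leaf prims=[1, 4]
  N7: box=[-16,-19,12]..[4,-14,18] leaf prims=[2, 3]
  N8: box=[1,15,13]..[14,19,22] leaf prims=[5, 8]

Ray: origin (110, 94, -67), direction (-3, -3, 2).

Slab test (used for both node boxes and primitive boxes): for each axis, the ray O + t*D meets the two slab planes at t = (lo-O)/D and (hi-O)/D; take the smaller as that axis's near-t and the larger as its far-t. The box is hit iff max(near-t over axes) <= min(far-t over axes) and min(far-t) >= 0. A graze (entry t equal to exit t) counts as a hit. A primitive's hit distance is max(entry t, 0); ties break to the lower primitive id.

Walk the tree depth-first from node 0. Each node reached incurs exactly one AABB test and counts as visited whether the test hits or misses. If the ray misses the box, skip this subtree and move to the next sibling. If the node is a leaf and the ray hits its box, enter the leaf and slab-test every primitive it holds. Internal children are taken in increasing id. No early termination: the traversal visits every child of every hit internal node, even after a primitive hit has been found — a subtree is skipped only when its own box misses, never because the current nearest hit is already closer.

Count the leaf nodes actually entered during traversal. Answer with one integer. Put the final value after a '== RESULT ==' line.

Trace the traversal:
N0 x:[30,42] y:[24,113/3] z:[55/2,89/2] -> hit [30,113/3], descend [1, 2, 5, 7]
  N1 x:[39,122/3] y:[104/3,106/3] z:[28,61/2] -> miss, prune
  N2 x:[30,100/3] y:[25,94/3] z:[55/2,35] -> hit [30,94/3], descend [4, 6]
    N4 x:[31,100/3] y:[88/3,94/3] z:[59/2,32] -> hit [31,94/3] leaf, test {P7@t=31, P9(miss)}
    N6 x:[30,31] y:[25,30] z:[55/2,35] -> hit [30,30] leaf, test {P1(miss), P4(miss)}
  N5 x:[32,38] y:[24,79/3] z:[77/2,89/2] -> miss, prune
  N7 x:[106/3,42] y:[36,113/3] z:[79/2,85/2] -> miss, prune

Summary -> nodes [0, 1, 2, 4, 6, 5, 7]; box-tests=7; leaf-entries=2; first=P7

== RESULT ==
2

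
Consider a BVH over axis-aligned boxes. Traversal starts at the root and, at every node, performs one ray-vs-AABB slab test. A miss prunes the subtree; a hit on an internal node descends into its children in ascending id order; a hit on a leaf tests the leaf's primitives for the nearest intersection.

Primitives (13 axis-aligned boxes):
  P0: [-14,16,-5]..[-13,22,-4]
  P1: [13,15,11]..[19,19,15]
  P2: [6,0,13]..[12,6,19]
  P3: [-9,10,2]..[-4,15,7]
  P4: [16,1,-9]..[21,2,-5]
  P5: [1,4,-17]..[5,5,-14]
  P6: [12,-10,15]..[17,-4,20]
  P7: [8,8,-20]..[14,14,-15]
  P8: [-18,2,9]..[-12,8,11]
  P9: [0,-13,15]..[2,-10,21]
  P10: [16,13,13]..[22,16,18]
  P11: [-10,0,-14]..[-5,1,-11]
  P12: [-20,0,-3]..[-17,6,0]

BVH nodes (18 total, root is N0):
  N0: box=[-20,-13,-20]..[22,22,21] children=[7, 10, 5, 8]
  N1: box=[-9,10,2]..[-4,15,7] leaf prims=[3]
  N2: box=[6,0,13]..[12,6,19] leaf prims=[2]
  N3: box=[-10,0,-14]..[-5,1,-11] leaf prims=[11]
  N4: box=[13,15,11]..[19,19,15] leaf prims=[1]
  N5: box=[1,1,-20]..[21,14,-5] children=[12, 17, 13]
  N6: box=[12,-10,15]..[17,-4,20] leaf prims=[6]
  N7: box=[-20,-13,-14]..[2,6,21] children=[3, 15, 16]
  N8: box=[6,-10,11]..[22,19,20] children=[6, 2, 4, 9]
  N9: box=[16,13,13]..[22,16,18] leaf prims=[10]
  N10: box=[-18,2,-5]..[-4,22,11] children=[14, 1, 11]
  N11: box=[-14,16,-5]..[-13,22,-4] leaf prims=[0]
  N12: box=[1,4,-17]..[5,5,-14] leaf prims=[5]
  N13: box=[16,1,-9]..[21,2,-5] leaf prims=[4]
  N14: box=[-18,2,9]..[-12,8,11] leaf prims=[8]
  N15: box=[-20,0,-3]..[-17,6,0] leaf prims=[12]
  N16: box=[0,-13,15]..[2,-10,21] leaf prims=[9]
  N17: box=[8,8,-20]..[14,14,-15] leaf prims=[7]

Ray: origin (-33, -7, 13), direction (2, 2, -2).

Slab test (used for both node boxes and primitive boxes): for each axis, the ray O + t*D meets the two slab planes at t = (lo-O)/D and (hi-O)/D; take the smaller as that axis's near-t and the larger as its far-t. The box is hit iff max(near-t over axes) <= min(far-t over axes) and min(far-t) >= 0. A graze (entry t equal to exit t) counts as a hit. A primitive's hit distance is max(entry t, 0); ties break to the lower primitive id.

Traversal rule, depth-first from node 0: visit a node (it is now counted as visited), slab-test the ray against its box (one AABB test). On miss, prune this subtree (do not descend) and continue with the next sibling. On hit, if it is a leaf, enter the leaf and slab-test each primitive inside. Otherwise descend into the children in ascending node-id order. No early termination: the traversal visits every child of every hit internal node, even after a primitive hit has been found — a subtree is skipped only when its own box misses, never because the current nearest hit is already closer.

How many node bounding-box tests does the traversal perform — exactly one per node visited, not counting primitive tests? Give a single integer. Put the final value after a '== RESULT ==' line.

Walk:
N0 x:[13/2,55/2] y:[-3,29/2] z:[-4,33/2] -> hit [13/2,29/2], descend [5, 7, 8, 10]
  N5 x:[17,27] y:[4,21/2] z:[9,33/2] -> miss, prune
  N7 x:[13/2,35/2] y:[-3,13/2] z:[-4,27/2] -> hit [13/2,13/2], descend [3, 15, 16]
    N3 x:[23/2,14] y:[7/2,4] z:[12,27/2] -> miss, prune
    N15 x:[13/2,8] y:[7/2,13/2] z:[13/2,8] -> hit [13/2,13/2] leaf, test {P12@t=13/2}
    N16 x:[33/2,35/2] y:[-3,-3/2] z:[-4,-1] -> miss, prune
  N8 x:[39/2,55/2] y:[-3/2,13] z:[-7/2,1] -> miss, prune
  N10 x:[15/2,29/2] y:[9/2,29/2] z:[1,9] -> hit [15/2,9], descend [1, 11, 14]
    N1 x:[12,29/2] y:[17/2,11] z:[3,11/2] -> miss, prune
    N11 x:[19/2,10] y:[23/2,29/2] z:[17/2,9] -> miss, prune
    N14 x:[15/2,21/2] y:[9/2,15/2] z:[1,2] -> miss, prune

Summary -> nodes [0, 5, 7, 3, 15, 16, 8, 10, 1, 11, 14]; box-tests=11; leaf-entries=1; first=P12

== RESULT ==
11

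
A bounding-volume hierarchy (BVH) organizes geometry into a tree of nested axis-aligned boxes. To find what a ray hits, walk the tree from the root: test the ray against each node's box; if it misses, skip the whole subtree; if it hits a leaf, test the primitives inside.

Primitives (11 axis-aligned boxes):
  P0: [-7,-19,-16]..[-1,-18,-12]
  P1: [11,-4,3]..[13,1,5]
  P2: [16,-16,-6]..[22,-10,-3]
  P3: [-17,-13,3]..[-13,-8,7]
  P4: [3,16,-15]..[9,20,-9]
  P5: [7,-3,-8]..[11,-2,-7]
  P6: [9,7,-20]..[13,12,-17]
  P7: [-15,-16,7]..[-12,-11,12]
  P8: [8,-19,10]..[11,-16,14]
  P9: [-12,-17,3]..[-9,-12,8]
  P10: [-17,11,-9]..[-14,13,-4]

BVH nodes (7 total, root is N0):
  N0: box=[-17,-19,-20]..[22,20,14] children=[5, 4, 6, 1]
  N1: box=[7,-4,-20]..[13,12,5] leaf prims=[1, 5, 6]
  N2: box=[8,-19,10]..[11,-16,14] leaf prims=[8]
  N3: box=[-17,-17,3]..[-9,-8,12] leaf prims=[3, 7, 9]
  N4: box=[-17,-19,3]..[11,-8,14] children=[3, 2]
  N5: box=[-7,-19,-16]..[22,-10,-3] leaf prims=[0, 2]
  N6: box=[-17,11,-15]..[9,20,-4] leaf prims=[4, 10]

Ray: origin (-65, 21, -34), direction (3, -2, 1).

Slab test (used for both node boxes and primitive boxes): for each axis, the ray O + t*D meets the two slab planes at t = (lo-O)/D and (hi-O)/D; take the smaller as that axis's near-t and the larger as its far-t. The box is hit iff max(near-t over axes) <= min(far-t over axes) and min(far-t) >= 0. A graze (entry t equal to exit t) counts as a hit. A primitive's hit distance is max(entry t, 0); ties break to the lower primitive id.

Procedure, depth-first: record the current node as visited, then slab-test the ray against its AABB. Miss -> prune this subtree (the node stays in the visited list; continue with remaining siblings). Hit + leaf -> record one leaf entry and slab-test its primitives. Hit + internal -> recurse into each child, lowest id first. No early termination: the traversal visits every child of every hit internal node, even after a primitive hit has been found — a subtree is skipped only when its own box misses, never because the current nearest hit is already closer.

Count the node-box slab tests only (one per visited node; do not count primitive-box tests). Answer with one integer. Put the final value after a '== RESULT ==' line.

Trace the traversal:
N0 x:[16,29] y:[1/2,20] z:[14,48] -> hit [16,20], descend [1, 4, 5, 6]
  N1 x:[24,26] y:[9/2,25/2] z:[14,39] -> miss, prune
  N4 x:[16,76/3] y:[29/2,20] z:[37,48] -> miss, prune
  N5 x:[58/3,29] y:[31/2,20] z:[18,31] -> hit [58/3,20] leaf, test {P0@t=39/2, P2(miss)}
  N6 x:[16,74/3] y:[1/2,5] z:[19,30] -> miss, prune

5 AABB tests over nodes [0, 1, 4, 5, 6]; 1 leaf entered; closest P0.

== RESULT ==
5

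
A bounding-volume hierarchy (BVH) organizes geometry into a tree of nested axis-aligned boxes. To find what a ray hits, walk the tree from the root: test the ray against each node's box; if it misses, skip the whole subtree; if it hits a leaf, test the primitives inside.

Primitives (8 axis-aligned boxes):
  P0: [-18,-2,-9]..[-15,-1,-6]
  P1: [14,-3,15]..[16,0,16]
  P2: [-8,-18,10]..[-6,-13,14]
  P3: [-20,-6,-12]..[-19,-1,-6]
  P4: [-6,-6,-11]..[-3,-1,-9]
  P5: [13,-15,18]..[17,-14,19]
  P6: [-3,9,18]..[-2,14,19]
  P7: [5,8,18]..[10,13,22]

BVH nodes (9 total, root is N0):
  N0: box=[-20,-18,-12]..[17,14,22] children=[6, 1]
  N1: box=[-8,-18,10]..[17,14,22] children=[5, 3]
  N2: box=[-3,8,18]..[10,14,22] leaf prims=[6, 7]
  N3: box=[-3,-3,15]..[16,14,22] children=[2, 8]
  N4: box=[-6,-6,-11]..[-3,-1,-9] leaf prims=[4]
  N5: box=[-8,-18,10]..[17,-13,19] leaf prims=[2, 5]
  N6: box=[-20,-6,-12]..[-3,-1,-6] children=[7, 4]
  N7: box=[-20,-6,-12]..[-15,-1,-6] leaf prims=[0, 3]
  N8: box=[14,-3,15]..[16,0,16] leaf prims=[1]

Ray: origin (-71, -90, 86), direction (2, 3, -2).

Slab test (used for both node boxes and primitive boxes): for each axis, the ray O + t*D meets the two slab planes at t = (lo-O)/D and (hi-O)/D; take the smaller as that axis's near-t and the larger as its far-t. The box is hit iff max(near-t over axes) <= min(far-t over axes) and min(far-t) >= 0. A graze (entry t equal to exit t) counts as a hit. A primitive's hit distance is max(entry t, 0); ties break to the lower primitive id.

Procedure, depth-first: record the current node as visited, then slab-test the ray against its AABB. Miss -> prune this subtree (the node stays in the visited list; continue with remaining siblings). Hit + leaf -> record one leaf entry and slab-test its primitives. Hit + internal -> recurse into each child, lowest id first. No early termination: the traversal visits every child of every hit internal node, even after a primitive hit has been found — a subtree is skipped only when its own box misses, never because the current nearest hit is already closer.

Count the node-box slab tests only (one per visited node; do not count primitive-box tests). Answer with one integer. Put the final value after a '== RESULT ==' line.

Traverse from the root:
N0 x:[51/2,44] y:[24,104/3] z:[32,49] -> hit [32,104/3], descend [1, 6]
  N1 x:[63/2,44] y:[24,104/3] z:[32,38] -> hit [32,104/3], descend [3, 5]
    N3 x:[34,87/2] y:[29,104/3] z:[32,71/2] -> hit [34,104/3], descend [2, 8]
      N2 x:[34,81/2] y:[98/3,104/3] z:[32,34] -> hit [34,34] leaf, test {P6@t=34, P7(miss)}
      N8 x:[85/2,87/2] y:[29,30] z:[35,71/2] -> miss, prune
    N5 x:[63/2,44] y:[24,77/3] z:[67/2,38] -> miss, prune
  N6 x:[51/2,34] y:[28,89/3] z:[46,49] -> miss, prune

Summary -> nodes [0, 1, 3, 2, 8, 5, 6]; box-tests=7; leaf-entries=1; first=P6

== RESULT ==
7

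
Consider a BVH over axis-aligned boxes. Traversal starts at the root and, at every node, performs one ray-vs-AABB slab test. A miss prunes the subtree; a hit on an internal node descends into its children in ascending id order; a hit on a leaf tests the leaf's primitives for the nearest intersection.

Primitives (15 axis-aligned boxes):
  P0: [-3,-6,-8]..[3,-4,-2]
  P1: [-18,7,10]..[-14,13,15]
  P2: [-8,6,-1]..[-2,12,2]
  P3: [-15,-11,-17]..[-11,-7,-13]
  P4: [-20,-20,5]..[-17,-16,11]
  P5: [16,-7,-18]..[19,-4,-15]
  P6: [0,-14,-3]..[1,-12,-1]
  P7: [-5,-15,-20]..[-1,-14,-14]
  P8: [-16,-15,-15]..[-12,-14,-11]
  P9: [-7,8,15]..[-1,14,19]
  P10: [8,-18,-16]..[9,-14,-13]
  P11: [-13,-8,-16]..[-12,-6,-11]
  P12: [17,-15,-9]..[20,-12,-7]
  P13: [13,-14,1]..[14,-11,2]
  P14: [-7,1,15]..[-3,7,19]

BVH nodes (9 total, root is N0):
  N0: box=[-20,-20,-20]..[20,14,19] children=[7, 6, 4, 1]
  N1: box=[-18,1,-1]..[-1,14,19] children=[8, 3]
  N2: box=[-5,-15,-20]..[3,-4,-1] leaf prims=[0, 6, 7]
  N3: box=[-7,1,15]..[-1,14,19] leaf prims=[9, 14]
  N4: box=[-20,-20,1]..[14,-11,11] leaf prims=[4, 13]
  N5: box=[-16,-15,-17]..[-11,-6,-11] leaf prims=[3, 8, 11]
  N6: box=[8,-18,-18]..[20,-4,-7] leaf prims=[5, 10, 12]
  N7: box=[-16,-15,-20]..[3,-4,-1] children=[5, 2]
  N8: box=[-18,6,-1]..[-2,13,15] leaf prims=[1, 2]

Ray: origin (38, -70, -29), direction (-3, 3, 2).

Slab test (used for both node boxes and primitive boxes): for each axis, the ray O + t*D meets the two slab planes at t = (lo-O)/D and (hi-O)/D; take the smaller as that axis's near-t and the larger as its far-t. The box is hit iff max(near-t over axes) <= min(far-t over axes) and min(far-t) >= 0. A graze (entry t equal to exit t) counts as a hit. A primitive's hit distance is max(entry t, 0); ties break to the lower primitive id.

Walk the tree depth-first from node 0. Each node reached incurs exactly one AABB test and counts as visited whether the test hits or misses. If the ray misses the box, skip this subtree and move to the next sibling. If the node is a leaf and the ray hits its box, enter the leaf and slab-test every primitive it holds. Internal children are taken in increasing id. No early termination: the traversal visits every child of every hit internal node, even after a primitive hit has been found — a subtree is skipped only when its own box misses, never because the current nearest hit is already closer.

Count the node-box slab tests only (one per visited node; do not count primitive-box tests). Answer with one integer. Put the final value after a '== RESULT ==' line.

Trace the traversal:
N0 x:[6,58/3] y:[50/3,28] z:[9/2,24] -> hit [50/3,58/3], descend [1, 4, 6, 7]
  N1 x:[13,56/3] y:[71/3,28] z:[14,24] -> miss, prune
  N4 x:[8,58/3] y:[50/3,59/3] z:[15,20] -> hit [50/3,58/3] leaf, test {P4(miss), P13(miss)}
  N6 x:[6,10] y:[52/3,22] z:[11/2,11] -> miss, prune
  N7 x:[35/3,18] y:[55/3,22] z:[9/2,14] -> miss, prune

Visited [0, 1, 4, 6, 7]. Tests: 5 box, 1 leaf. Nearest: miss.

== RESULT ==
5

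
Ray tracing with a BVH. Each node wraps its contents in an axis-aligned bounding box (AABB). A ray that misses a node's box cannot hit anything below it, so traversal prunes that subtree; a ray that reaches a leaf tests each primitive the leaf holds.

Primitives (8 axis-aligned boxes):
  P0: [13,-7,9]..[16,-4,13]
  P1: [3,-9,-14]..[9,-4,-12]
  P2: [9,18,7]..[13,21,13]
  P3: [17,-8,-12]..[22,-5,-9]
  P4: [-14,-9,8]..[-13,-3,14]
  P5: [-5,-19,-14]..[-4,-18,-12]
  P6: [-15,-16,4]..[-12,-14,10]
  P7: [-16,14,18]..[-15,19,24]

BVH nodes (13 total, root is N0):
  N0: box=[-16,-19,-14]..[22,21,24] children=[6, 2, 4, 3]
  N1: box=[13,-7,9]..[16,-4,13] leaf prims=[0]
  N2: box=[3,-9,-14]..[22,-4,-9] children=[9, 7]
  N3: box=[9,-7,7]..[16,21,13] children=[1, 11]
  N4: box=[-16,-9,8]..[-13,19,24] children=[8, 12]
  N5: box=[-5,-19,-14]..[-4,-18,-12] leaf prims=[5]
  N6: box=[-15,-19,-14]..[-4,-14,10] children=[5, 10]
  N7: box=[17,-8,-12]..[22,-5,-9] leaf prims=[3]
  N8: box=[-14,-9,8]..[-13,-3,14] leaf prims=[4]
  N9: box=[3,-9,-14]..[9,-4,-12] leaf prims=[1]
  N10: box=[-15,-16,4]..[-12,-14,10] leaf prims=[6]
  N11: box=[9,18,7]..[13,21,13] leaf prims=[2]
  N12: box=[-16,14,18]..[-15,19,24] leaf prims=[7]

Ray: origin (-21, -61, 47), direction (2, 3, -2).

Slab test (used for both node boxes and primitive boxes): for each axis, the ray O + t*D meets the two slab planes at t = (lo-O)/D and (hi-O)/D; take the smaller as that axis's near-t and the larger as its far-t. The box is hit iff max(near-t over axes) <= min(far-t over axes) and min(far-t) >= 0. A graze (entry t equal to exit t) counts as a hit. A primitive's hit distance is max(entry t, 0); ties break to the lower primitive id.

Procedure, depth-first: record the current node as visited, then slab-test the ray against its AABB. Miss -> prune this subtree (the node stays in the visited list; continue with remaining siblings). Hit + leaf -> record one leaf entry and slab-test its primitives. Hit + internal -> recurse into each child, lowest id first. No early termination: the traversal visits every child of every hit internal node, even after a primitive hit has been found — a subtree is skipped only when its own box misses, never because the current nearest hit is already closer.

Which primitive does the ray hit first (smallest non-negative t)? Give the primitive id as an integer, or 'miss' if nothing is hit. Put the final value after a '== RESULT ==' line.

Traverse from the root:
N0 x:[5/2,43/2] y:[14,82/3] z:[23/2,61/2] -> hit [14,43/2], descend [2, 3, 4, 6]
  N2 x:[12,43/2] y:[52/3,19] z:[28,61/2] -> miss, prune
  N3 x:[15,37/2] y:[18,82/3] z:[17,20] -> hit [18,37/2], descend [1, 11]
    N1 x:[17,37/2] y:[18,19] z:[17,19] -> hit [18,37/2] leaf, test {P0@t=18}
    N11 x:[15,17] y:[79/3,82/3] z:[17,20] -> miss, prune
  N4 x:[5/2,4] y:[52/3,80/3] z:[23/2,39/2] -> miss, prune
  N6 x:[3,17/2] y:[14,47/3] z:[37/2,61/2] -> miss, prune

Visited [0, 2, 3, 1, 11, 4, 6]. Tests: 7 box, 1 leaf. Nearest: P0.

== RESULT ==
0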